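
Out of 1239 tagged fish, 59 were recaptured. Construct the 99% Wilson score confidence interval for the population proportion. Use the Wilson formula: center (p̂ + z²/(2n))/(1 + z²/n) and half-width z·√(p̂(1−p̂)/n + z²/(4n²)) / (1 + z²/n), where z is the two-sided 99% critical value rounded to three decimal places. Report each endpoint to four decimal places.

(0.0343, 0.0658)

p̂ = 59/1239 = 0.04762; z = 2.576, so z² = 6.635776.
Denominator 1 + z²/n = 1 + 6.635776/1239 = 1.005356.
Adjusted center: (0.04762 + z²/(2n))/1.005356 = 0.05003.
Radicand: p̂(1−p̂)/n + z²/(4n²) = 0.000036603 + 0.000001081 = 0.000037684.
Half-width = z·√(radicand)/denom = 2.576·0.006139/1.005356 = 0.01573.
CI: 0.05003 ± 0.01573 = (0.0343, 0.0658).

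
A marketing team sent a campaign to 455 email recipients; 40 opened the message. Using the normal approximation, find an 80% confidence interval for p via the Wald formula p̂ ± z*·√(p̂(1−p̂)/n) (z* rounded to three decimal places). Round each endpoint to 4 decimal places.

p̂ = 40/455 = 0.08791.
SE = √(p̂(1−p̂)/n) = √(0.080184/455) = 0.013275.
z* = 1.282 at the 80% level.
Margin = 1.282·0.013275 = 0.01702.
So the interval runs from 0.0709 to 0.1049.

(0.0709, 0.1049)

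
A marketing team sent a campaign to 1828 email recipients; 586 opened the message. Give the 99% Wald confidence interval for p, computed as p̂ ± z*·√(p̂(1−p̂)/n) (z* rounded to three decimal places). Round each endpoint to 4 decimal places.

The sample proportion is 586/1828 = 0.32057.
SE = √(p̂(1−p̂)/n) = √(0.217804/1828) = 0.010916.
The 99% critical value is z* = 2.576.
Margin = 2.576·0.010916 = 0.02812.
Interval: 0.32057 ± 0.02812 → (0.2925, 0.3487).

(0.2925, 0.3487)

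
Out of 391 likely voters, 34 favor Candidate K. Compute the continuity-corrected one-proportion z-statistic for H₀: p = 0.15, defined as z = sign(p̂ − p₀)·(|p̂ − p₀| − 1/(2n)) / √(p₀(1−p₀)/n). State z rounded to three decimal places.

z = -3.420

Sample proportion p̂ = 34/391 = 0.08696. p̂ − p₀ = -0.063043.
1/(2n) = 0.001279.
Corrected numerator: |-0.063043| − 0.001279 = 0.061764.
Null standard error: √(0.15·0.85/391) = √0.000326087 = 0.018058.
z = (−)0.061764/0.018058 = -3.420.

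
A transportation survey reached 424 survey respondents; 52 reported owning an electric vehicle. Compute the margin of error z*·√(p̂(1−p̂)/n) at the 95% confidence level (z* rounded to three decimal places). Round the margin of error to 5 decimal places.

With x = 52 successes in n = 424, p̂ = 0.12264.
SE = √(p̂(1−p̂)/n) = √(0.107601/424) = 0.015930.
The 95% critical value is z* = 1.960.
Margin of error = z*·SE = 1.960 × 0.015930 = 0.03122.

ME = 0.03122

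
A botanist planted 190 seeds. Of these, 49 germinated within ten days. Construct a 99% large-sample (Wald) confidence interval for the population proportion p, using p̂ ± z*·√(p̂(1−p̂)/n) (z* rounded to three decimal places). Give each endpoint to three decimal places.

(0.176, 0.340)

The sample proportion is 49/190 = 0.25789.
SE = √(p̂(1−p̂)/n) = √(0.191385/190) = 0.031738.
For 99% confidence, z* = 2.576.
Margin of error: 2.576 × 0.031738 = 0.08176.
CI: 0.25789 ± 0.08176 = (0.176, 0.340).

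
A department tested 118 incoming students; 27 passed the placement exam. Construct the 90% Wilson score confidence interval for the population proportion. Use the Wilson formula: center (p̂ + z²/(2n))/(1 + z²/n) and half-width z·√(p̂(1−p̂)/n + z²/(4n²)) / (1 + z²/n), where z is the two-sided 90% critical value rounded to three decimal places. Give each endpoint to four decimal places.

(0.1717, 0.2981)

Here p̂ = 27/118 = 0.22881 and z = 1.645 (z² = 2.706025).
Denominator 1 + z²/n = 1 + 2.706025/118 = 1.022932.
Center = (0.22881 + 0.011466)/1.022932 = 0.23489.
Radicand: p̂(1−p̂)/n + z²/(4n²) = 0.001495406 + 0.000048586 = 0.001543992.
Half-width = z·√(radicand)/denom = 1.645·0.039294/1.022932 = 0.06319.
CI: 0.23489 ± 0.06319 = (0.1717, 0.2981).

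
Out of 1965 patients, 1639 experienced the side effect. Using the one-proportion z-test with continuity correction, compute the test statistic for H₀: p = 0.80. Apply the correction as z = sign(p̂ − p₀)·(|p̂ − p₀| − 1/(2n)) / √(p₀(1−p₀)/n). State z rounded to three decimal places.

The sample proportion is 1639/1965 = 0.83410. p̂ − p₀ = 0.034097.
1/(2n) = 0.000254.
Corrected numerator: |0.034097| − 0.000254 = 0.033843.
Null standard error: √(0.80·0.20/1965) = √0.000081425 = 0.009024.
z = +0.033843/0.009024 = 3.750.

z = 3.750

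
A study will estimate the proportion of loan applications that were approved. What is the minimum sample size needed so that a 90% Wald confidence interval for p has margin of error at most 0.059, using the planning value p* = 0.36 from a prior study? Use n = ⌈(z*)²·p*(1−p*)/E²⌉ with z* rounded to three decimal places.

The 90% critical value is z* = 1.645.
p*(1−p*) = 0.36·0.64 = 0.2304.
(z*)²·p*(1−p*)/E² = 2.706025·0.2304/0.003481 = 179.106.
Rounding up, n = 180.

n = 180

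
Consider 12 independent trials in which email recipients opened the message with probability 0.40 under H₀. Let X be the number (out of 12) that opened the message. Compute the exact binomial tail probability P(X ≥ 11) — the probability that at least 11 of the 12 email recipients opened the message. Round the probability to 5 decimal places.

P = 0.00032

X is binomial with n = 12 and p = 0.40.
P(X ≥ 11) = C(12,11)·0.40^11·0.60^1 + C(12,12)·0.40^12·0.60^0.
= 0.000302 + 0.000017 = 0.00032.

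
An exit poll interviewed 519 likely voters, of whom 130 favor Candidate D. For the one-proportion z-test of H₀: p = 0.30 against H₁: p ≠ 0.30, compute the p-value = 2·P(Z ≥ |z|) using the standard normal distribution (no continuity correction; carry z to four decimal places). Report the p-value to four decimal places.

With x = 130 successes in n = 519, p̂ = 0.25048.
Null standard error: √(0.30·0.70/519) = √0.000404624 = 0.020115.
z = (p̂ − p₀)/SE = (130/519 − 0.30)/0.020115 ≈ -2.4617.
From the standard normal, 2·P(Z ≥ |z|) = 0.0138.

p-value = 0.0138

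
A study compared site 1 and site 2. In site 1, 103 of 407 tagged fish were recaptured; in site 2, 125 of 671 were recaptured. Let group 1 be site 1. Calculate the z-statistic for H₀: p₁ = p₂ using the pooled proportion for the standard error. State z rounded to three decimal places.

z = 2.603

p̂₁ = 103/407 = 0.25307, p̂₂ = 125/671 = 0.18629.
Pooled p̂ = (103+125)/(407+671) = 228/1078 = 0.21150.
SE = √[p̂(1−p̂)(1/n₁+1/n₂)] = √[0.21150·0.78850·(1/407+1/671)] ≈ 0.025657.
z = (p̂₁ − p̂₂)/SE = (0.25307 − 0.18629)/0.025657 = 0.06678/0.025657 = 2.603.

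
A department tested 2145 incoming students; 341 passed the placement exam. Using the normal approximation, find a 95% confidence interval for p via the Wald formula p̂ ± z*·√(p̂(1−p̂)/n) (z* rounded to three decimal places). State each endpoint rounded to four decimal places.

(0.1435, 0.1744)

With x = 341 successes in n = 2145, p̂ = 0.15897.
SE(p̂) = √(0.15897·0.84103/2145) = 0.007895.
z* = 1.960 at the 95% level.
Margin = 1.960·0.007895 = 0.01547.
So the interval runs from 0.1435 to 0.1744.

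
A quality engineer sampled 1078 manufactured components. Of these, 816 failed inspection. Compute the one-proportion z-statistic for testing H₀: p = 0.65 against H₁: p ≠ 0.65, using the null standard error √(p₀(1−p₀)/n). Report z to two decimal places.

The sample proportion is 816/1078 = 0.75696.
SE₀ = √(0.65·0.35/1078) = 0.014527.
Test statistic: z = 0.10696/0.014527 = 7.36.

z = 7.36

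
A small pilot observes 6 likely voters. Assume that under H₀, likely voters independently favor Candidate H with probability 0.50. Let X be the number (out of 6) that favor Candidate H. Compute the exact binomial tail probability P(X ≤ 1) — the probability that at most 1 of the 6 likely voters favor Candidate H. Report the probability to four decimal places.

X is binomial with n = 6 and p = 0.50.
P(X ≤ 1) = C(6,0)·0.50^0·0.50^6 + C(6,1)·0.50^1·0.50^5.
= 0.015625 + 0.093750 = 0.1094.

P = 0.1094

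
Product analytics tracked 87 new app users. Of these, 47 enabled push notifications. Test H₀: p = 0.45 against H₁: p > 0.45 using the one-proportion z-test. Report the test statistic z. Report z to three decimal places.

With x = 47 successes in n = 87, p̂ = 0.54023.
Null standard error: √(0.45·0.55/87) = √0.002844828 = 0.053337.
z = (p̂ − p₀)/SE = (0.54023 − 0.45)/0.053337 = 1.692.

z = 1.692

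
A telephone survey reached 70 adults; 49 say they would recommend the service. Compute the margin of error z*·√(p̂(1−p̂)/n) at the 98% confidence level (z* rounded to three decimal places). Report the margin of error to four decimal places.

ME = 0.1274

The sample proportion is 49/70 = 0.70000.
Standard error of p̂: √(0.210000/70) = √0.003000000 = 0.054772.
The 98% critical value is z* = 2.326.
ME = 2.326·0.054772 = 0.1274.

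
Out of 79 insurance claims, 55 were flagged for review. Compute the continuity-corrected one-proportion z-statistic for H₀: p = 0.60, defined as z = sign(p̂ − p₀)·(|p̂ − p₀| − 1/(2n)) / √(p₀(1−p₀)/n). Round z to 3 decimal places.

With x = 55 successes in n = 79, p̂ = 0.69620. p̂ − p₀ = 0.096203.
1/(2n) = 0.006329.
Corrected numerator: |0.096203| − 0.006329 = 0.089874.
Under H₀, SE = √(p₀(1−p₀)/n) = √(0.60·0.40/79) = √0.003037975 = 0.055118.
z = (+)0.089874/0.055118 = 1.631.

z = 1.631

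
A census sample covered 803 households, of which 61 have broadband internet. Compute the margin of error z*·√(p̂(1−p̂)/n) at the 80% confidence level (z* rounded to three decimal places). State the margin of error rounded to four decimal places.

ME = 0.0120

Sample proportion p̂ = 61/803 = 0.07597.
Standard error of p̂: √(0.070194/803) = √0.000087415 = 0.009350.
The 80% critical value is z* = 1.282.
Margin of error = z*·SE = 1.282 × 0.009350 = 0.0120.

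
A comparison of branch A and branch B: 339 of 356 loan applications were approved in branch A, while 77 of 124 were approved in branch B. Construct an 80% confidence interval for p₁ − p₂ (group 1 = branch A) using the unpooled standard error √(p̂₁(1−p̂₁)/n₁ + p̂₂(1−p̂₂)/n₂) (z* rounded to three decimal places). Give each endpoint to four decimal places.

(0.2736, 0.3890)

p̂₁ = 0.95225, p̂₂ = 0.62097, so the observed difference is 0.33128.
SE = √(0.000127732 + 0.001898119) = √0.002025851 = 0.045009.
The 80% critical value is z* = 1.282. Margin of error = 0.05770.
Interval: 0.33128 ± 0.05770 → (0.2736, 0.3890).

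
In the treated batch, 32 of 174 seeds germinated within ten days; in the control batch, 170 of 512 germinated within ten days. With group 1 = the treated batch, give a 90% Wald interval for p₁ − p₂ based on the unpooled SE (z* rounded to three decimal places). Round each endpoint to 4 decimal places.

(-0.2073, -0.0889)

p̂₁ = 0.18391, p̂₂ = 0.33203, so the observed difference is -0.14812.
Unpooled SE = √(p̂₁(1−p̂₁)/n₁ + p̂₂(1−p̂₂)/n₂) = √(0.000862563 + 0.000433177) = 0.035996.
z* = 1.645 at the 90% level. Margin = 1.645·0.035996 = 0.05921.
Interval: -0.14812 ± 0.05921 → (-0.2073, -0.0889).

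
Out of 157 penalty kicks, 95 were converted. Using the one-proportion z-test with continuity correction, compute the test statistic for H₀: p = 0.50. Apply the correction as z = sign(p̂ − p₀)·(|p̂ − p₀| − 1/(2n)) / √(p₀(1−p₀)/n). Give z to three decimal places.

z = 2.554

p̂ = 95/157 = 0.60510. p̂ − p₀ = 0.105096.
Continuity correction 1/(2n) = 1/314 = 0.003185.
Corrected numerator: |0.105096| − 0.003185 = 0.101911.
Null standard error: √(0.50·0.50/157) = √0.001592357 = 0.039904.
z = +0.101911/0.039904 = 2.554.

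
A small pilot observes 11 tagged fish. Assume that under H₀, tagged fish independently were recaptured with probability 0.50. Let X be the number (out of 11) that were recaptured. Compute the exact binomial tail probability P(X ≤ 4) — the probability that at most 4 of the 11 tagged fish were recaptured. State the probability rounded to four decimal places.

P = 0.2744

X ~ Binomial(n=11, p=0.50).
P(X ≤ 4) = Σ_{j=0}^{4} C(11,j)·0.50^j·0.50^{11−j}.
= 0.000488 + 0.005371 + 0.026855 + 0.080566 + 0.161133 = 0.2744.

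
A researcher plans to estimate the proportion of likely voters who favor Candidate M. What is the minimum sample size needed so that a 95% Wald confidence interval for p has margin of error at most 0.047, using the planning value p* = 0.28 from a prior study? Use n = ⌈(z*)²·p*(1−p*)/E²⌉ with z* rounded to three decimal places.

n = 351

z* = 1.960 at the 95% level.
p*(1−p*) = 0.28·0.72 = 0.2016.
Required n before rounding: 3.841600 × 0.2016 / 0.047² = 350.596.
Rounding up, n = 351.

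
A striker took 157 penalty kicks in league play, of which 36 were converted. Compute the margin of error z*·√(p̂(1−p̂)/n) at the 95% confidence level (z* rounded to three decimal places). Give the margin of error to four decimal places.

p̂ = 36/157 = 0.22930.
Standard error of p̂: √(0.176721/157) = √0.001125613 = 0.033550.
z* = 1.960 at the 95% level.
Margin of error = z*·SE = 1.960 × 0.033550 = 0.0658.

ME = 0.0658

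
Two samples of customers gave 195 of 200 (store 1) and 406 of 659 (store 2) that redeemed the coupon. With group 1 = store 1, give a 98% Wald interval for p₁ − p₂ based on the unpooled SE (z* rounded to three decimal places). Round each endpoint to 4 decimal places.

p̂₁ = 195/200 = 0.97500, p̂₂ = 406/659 = 0.61608; p̂₁ − p̂₂ = 0.35892.
Unpooled SE = √(p̂₁(1−p̂₁)/n₁ + p̂₂(1−p̂₂)/n₂) = √(0.000121875 + 0.000358914) = 0.021927.
The 98% critical value is z* = 2.326. Margin = 2.326·0.021927 = 0.05100.
So the interval runs from 0.3079 to 0.4099.

(0.3079, 0.4099)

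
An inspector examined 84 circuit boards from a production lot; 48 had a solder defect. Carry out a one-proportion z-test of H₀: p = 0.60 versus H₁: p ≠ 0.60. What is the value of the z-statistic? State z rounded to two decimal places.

z = -0.53

With x = 48 successes in n = 84, p̂ = 0.57143.
Null standard error: √(0.60·0.40/84) = √0.002857143 = 0.053452.
z = (p̂ − p₀)/SE = (0.57143 − 0.60)/0.053452 = -0.53.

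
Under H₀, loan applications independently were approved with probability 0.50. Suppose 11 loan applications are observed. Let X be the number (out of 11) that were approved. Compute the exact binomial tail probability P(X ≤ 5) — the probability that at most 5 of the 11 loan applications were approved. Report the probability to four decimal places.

P = 0.5000

X ~ Binomial(n=11, p=0.50).
P(X ≤ 5) = Σ_{j=0}^{5} C(11,j)·0.50^j·0.50^{11−j}.
= 0.000488 + 0.005371 + 0.026855 + 0.080566 + 0.161133 + 0.225586 = 0.5000.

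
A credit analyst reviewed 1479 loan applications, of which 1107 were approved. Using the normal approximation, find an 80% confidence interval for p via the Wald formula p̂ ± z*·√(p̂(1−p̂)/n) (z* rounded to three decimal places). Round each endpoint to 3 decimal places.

Sample proportion p̂ = 1107/1479 = 0.74848.
SE(p̂) = √(0.74848·0.25152/1479) = 0.011282.
The 80% critical value is z* = 1.282.
Margin of error: 1.282 × 0.011282 = 0.01446.
Interval: 0.74848 ± 0.01446 → (0.734, 0.763).

(0.734, 0.763)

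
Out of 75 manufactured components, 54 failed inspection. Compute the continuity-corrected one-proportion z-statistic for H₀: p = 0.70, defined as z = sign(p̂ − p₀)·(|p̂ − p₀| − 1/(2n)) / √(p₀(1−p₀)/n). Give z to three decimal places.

z = 0.252

The sample proportion is 54/75 = 0.72000. p̂ − p₀ = 0.020000.
1/(2n) = 0.006667.
Corrected numerator: |0.020000| − 0.006667 = 0.013333.
SE₀ = √(0.70·0.30/75) = 0.052915.
z = (+)0.013333/0.052915 = 0.252.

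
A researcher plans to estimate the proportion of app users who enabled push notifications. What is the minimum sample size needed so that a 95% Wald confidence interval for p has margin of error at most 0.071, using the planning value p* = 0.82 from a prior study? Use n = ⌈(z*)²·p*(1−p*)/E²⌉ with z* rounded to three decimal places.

The 95% critical value is z* = 1.960.
p*(1−p*) = 0.1476.
(z*)²·p*(1−p*)/E² = 3.841600·0.1476/0.005041 = 112.482.
⌈112.482⌉ = 113.

n = 113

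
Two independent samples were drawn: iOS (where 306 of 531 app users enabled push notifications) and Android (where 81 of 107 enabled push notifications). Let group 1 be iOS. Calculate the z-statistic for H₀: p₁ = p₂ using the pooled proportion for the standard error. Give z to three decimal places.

z = -3.491

p̂₁ = 306/531 = 0.57627, p̂₂ = 81/107 = 0.75701.
Pooling: p̂ = 387/638 = 0.60658.
Pooled SE = √[0.2386400·0.01122903] ≈ 0.051766.
z = (p̂₁ − p̂₂)/SE = (0.57627 − 0.75701)/0.051766 = -0.18074/0.051766 = -3.491.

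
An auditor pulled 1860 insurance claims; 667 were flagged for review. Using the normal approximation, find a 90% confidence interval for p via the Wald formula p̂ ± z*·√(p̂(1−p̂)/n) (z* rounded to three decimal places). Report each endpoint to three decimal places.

(0.340, 0.377)

The sample proportion is 667/1860 = 0.35860.
Standard error of p̂: √(0.230007/1860) = √0.000123659 = 0.011120.
The 90% critical value is z* = 1.645.
Margin of error: 1.645 × 0.011120 = 0.01829.
Interval: 0.35860 ± 0.01829 → (0.340, 0.377).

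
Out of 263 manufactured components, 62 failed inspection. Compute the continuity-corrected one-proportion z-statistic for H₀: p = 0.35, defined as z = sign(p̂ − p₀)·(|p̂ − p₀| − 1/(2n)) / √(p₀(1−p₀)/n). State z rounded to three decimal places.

z = -3.820

With x = 62 successes in n = 263, p̂ = 0.23574. p̂ − p₀ = -0.114259.
1/(2n) = 0.001901.
Corrected numerator: |-0.114259| − 0.001901 = 0.112358.
SE₀ = √(0.35·0.65/263) = 0.029411.
z = (−)0.112358/0.029411 = -3.820.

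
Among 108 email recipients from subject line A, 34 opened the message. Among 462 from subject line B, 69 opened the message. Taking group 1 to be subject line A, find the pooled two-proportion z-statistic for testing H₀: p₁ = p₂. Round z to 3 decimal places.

z = 4.023

p̂₁ = 34/108 = 0.31481, p̂₂ = 69/462 = 0.14935.
Pooled p̂ = (34+69)/(108+462) = 103/570 = 0.18070.
SE = √[p̂(1−p̂)(1/n₁+1/n₂)] = √[0.18070·0.81930·(1/108+1/462)] ≈ 0.041125.
z = 0.16546/0.041125 = 4.023.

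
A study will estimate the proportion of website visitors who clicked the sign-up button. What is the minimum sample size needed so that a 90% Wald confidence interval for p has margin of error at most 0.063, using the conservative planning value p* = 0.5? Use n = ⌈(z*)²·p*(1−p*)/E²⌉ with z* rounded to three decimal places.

z* = 1.645 at the 90% level.
p*(1−p*) = 0.2500.
Required n before rounding: 2.706025 × 0.2500 / 0.063² = 170.448.
Rounding up, n = 171.

n = 171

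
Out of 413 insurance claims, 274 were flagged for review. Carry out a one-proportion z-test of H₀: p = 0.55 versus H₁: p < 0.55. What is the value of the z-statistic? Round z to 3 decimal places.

z = 4.634

Sample proportion p̂ = 274/413 = 0.66344.
SE₀ = √(0.55·0.45/413) = 0.024480.
Test statistic: z = 0.11344/0.024480 = 4.634.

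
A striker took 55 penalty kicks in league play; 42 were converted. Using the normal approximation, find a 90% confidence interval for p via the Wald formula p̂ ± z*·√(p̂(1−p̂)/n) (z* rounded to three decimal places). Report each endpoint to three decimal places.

With x = 42 successes in n = 55, p̂ = 0.76364.
Standard error of p̂: √(0.180496/55) = √0.003281743 = 0.057286.
z* = 1.645 at the 90% level.
Margin of error: 1.645 × 0.057286 = 0.09424.
So the interval runs from 0.669 to 0.858.

(0.669, 0.858)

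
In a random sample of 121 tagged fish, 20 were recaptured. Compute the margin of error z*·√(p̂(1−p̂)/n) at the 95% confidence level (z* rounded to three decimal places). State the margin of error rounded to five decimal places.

The sample proportion is 20/121 = 0.16529.
SE = √(p̂(1−p̂)/n) = √(0.137969/121) = 0.033767.
The 95% critical value is z* = 1.960.
So ME = 0.06618.

ME = 0.06618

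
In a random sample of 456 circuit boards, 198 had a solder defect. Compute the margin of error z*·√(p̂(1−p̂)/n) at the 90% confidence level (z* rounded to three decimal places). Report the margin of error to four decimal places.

The sample proportion is 198/456 = 0.43421.
SE = √(p̂(1−p̂)/n) = √(0.245672/456) = 0.023211.
z* = 1.645 at the 90% level.
ME = 1.645·0.023211 = 0.0382.

ME = 0.0382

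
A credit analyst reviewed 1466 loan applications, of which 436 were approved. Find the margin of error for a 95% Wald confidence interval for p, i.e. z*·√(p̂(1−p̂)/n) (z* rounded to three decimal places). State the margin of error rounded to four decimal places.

The sample proportion is 436/1466 = 0.29741.
SE = √(p̂(1−p̂)/n) = √(0.208956/1466) = 0.011939.
z* = 1.960 at the 95% level.
ME = 1.960·0.011939 = 0.0234.

ME = 0.0234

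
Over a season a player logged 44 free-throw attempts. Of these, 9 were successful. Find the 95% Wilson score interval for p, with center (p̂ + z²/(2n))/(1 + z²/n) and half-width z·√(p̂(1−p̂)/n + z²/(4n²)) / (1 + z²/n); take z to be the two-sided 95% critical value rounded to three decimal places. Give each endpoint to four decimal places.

(0.1115, 0.3450)

Here p̂ = 9/44 = 0.20455 and z = 1.960 (z² = 3.841600).
Denominator 1 + z²/n = 1 + 3.841600/44 = 1.087309.
Adjusted center: (0.20455 + z²/(2n))/1.087309 = 0.22827.
Radicand: p̂(1−p̂)/n + z²/(4n²) = 0.003697878 + 0.000496074 = 0.004193952.
Half-width = z·√(radicand)/denom = 1.960·0.064761/1.087309 = 0.11674.
Interval: 0.22827 ± 0.11674 → (0.1115, 0.3450).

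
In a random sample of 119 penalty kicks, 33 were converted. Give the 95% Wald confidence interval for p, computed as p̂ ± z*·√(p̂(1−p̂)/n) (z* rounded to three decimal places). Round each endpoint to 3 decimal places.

With x = 33 successes in n = 119, p̂ = 0.27731.
SE = √(p̂(1−p̂)/n) = √(0.200410/119) = 0.041038.
The 95% critical value is z* = 1.960.
Margin = 1.960·0.041038 = 0.08043.
CI: 0.27731 ± 0.08043 = (0.197, 0.358).

(0.197, 0.358)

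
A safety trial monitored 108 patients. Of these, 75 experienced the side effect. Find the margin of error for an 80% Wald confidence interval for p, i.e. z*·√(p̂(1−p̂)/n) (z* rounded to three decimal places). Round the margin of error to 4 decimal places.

ME = 0.0568

Sample proportion p̂ = 75/108 = 0.69444.
SE(p̂) = √(0.69444·0.30556/108) = 0.044325.
The 80% critical value is z* = 1.282.
ME = 1.282·0.044325 = 0.0568.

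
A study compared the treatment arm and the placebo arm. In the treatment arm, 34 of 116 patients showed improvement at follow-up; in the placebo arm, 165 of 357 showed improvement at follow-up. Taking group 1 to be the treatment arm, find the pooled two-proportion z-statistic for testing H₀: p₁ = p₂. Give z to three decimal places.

Sample proportions: p̂₁ = 34/116 = 0.29310 and p̂₂ = 165/357 = 0.46218.
Pooled p̂ = (34+165)/(116+357) = 199/473 = 0.42072.
SE = √[p̂(1−p̂)(1/n₁+1/n₂)] = √[0.42072·0.57928·(1/116+1/357)] ≈ 0.052760.
z = (p̂₁ − p̂₂)/SE = (0.29310 − 0.46218)/0.052760 = -0.16908/0.052760 = -3.205.

z = -3.205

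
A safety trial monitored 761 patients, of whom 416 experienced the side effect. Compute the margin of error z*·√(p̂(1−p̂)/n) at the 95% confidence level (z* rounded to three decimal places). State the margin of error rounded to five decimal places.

p̂ = 416/761 = 0.54665.
Standard error of p̂: √(0.247824/761) = √0.000325656 = 0.018046.
For 95% confidence, z* = 1.960.
Margin of error = z*·SE = 1.960 × 0.018046 = 0.03537.

ME = 0.03537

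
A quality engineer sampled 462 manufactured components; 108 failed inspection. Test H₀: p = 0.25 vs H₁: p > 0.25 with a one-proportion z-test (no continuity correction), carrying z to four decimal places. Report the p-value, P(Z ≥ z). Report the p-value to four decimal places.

p̂ = 108/462 = 0.23377.
Null standard error: √(0.25·0.75/462) = √0.000405844 = 0.020146.
Test statistic (full precision, shown to 4 dp): z = (108/462 − 0.25)/SE₀ ≈ -0.8058.
From the standard normal, P(Z ≥ z) = 0.7898.

p-value = 0.7898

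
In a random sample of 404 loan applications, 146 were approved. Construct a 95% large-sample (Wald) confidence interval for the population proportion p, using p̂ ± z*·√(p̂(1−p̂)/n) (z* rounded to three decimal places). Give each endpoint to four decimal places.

(0.3145, 0.4082)

Sample proportion p̂ = 146/404 = 0.36139.
SE = √(p̂(1−p̂)/n) = √(0.230786/404) = 0.023901.
z* = 1.960 at the 95% level.
Margin = 1.960·0.023901 = 0.04685.
CI: 0.36139 ± 0.04685 = (0.3145, 0.4082).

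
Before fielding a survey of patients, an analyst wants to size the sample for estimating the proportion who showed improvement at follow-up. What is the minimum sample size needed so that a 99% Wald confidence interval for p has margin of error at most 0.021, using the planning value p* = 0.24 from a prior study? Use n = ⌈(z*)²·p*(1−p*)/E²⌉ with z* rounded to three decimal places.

n = 2745

For 99% confidence, z* = 2.576.
p*(1−p*) = 0.1824.
Required n before rounding: 6.635776 × 0.1824 / 0.021² = 2744.593.
Rounding up, n = 2745.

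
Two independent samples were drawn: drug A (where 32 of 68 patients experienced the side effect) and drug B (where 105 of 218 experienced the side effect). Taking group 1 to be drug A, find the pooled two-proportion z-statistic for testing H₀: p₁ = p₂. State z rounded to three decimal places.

z = -0.159

Sample proportions: p̂₁ = 32/68 = 0.47059 and p̂₂ = 105/218 = 0.48165.
Pooled p̂ = (32+105)/(68+218) = 137/286 = 0.47902.
SE = √[p̂(1−p̂)(1/n₁+1/n₂)] = √[0.47902·0.52098·(1/68+1/218)] ≈ 0.069389.
z = -0.01106/0.069389 = -0.159.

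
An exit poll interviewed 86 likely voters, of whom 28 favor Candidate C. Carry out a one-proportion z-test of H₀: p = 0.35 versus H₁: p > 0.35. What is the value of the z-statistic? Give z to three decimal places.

z = -0.475

With x = 28 successes in n = 86, p̂ = 0.32558.
Null standard error: √(0.35·0.65/86) = √0.002645349 = 0.051433.
Test statistic: z = -0.02442/0.051433 = -0.475.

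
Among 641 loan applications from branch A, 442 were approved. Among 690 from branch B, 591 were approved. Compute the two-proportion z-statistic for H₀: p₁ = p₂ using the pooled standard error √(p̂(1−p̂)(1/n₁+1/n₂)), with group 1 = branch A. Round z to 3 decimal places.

z = -7.302

p̂₁ = 442/641 = 0.68955, p̂₂ = 591/690 = 0.85652.
Pooling: p̂ = 1033/1331 = 0.77611.
Pooled SE = √[0.1737643·0.00300934] ≈ 0.022867.
z = -0.16697/0.022867 = -7.302.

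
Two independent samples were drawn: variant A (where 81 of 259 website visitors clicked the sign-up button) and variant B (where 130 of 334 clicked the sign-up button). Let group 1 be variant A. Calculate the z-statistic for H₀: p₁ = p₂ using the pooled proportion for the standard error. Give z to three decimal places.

Sample proportions: p̂₁ = 81/259 = 0.31274 and p̂₂ = 130/334 = 0.38922.
Pooling: p̂ = 211/593 = 0.35582.
Pooled SE = √[0.2292115·0.00685502] ≈ 0.039639.
z = (p̂₁ − p̂₂)/SE = (0.31274 − 0.38922)/0.039639 = -0.07648/0.039639 = -1.929.

z = -1.929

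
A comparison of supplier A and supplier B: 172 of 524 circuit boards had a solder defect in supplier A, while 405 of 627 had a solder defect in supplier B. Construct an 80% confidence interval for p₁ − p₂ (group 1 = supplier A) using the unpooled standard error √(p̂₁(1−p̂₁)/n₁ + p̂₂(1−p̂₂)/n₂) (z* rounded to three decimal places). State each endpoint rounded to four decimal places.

(-0.3536, -0.2818)

p̂₁ = 0.32824, p̂₂ = 0.64593, so the observed difference is -0.31769.
Unpooled SE = √(p̂₁(1−p̂₁)/n₁ + p̂₂(1−p̂₂)/n₂) = √(0.000420801 + 0.000364758) = 0.028028.
For 80% confidence, z* = 1.282. Margin of error = 0.03593.
Interval: -0.31769 ± 0.03593 → (-0.3536, -0.2818).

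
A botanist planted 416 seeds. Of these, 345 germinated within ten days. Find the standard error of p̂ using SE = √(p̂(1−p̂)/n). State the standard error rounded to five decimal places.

Sample proportion p̂ = 345/416 = 0.82933.
p̂(1−p̂) = 0.141542.
SE = √(0.141542/416) = √0.000340245 = 0.01845.

SE = 0.01845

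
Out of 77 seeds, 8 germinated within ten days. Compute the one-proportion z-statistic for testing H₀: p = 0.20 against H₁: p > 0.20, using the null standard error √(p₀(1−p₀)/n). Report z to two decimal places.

The sample proportion is 8/77 = 0.10390.
Under H₀, SE = √(p₀(1−p₀)/n) = √(0.20·0.80/77) = √0.002077922 = 0.045584.
z = (0.10390 − 0.20)/0.045584 = -0.09610/0.045584 = -2.11.

z = -2.11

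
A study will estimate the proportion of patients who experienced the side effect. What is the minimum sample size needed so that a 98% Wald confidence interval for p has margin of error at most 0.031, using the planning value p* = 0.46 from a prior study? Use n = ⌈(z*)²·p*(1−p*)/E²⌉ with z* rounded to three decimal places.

z* = 2.326 at the 98% level.
p*(1−p*) = 0.46·0.54 = 0.2484.
Required n before rounding: 5.410276 × 0.2484 / 0.031² = 1398.452.
Rounding up, n = 1399.

n = 1399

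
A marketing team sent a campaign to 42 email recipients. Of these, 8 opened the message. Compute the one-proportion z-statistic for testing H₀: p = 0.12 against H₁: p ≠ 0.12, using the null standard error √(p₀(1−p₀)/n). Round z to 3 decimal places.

The sample proportion is 8/42 = 0.19048.
Null standard error: √(0.12·0.88/42) = √0.002514286 = 0.050143.
z = (0.19048 − 0.12)/0.050143 = 0.07048/0.050143 = 1.406.

z = 1.406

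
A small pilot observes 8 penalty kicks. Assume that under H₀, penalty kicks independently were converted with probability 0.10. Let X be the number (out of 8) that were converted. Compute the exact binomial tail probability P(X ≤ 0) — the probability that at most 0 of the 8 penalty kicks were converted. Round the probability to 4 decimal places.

P = 0.4305

X is binomial with n = 8 and p = 0.10.
P(X ≤ 0) = C(8,0)·0.10^0·0.90^8.
= 0.430467 = 0.4305.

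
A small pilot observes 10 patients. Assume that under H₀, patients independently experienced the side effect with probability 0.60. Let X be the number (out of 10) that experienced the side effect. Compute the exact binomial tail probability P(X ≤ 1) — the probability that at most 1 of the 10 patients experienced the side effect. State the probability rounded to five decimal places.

P = 0.00168

X ~ Binomial(n=10, p=0.60).
P(X ≤ 1) = C(10,0)·0.60^0·0.40^10 + C(10,1)·0.60^1·0.40^9.
= 0.000105 + 0.001573 = 0.00168.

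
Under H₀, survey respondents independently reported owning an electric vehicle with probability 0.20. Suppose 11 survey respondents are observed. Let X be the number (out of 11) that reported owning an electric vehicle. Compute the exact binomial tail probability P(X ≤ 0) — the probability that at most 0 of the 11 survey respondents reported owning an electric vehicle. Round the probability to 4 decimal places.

X ~ Binomial(n=11, p=0.20).
P(X ≤ 0) = C(11,0)·0.20^0·0.80^11.
= 0.085899 = 0.0859.

P = 0.0859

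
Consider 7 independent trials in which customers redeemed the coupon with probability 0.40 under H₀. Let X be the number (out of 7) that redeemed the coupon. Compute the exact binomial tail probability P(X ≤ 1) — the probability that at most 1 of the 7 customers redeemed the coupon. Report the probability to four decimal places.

P = 0.1586

X ~ Binomial(n=7, p=0.40).
P(X ≤ 1) = C(7,0)·0.40^0·0.60^7 + C(7,1)·0.40^1·0.60^6.
= 0.027994 + 0.130637 = 0.1586.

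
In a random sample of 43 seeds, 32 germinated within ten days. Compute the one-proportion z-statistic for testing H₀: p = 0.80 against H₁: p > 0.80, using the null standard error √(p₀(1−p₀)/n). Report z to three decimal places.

z = -0.915

With x = 32 successes in n = 43, p̂ = 0.74419.
Under H₀, SE = √(p₀(1−p₀)/n) = √(0.80·0.20/43) = √0.003720930 = 0.060999.
z = (0.74419 − 0.80)/0.060999 = -0.05581/0.060999 = -0.915.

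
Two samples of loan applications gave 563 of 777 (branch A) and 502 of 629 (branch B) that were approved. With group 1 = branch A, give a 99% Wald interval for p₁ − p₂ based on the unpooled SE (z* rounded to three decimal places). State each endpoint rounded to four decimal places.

p̂₁ = 0.72458, p̂₂ = 0.79809, so the observed difference is -0.07351.
Unpooled SE = √(p̂₁(1−p̂₁)/n₁ + p̂₂(1−p̂₂)/n₂) = √(0.000256838 + 0.000256186) = 0.022650.
z* = 2.576 at the 99% level. Margin of error = 0.05835.
So the interval runs from -0.1319 to -0.0152.

(-0.1319, -0.0152)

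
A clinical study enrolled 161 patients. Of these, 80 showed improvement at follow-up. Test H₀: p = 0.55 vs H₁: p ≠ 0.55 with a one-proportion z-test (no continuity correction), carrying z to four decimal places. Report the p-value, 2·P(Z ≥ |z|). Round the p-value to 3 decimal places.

p-value = 0.176

p̂ = 80/161 = 0.49689.
SE₀ = √(0.55·0.45/161) = 0.039208.
z = (p̂ − p₀)/SE = (80/161 − 0.55)/0.039208 ≈ -1.3545.
From the standard normal, 2·P(Z ≥ |z|) = 0.176.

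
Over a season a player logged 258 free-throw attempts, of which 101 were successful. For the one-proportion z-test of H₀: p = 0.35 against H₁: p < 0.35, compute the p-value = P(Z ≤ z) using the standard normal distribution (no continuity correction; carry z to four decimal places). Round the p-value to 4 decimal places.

p-value = 0.9187

p̂ = 101/258 = 0.39147.
SE₀ = √(0.35·0.65/258) = 0.029695.
Test statistic (full precision, shown to 4 dp): z = (101/258 − 0.35)/SE₀ ≈ 1.3966.
From the standard normal, P(Z ≤ z) = 0.9187.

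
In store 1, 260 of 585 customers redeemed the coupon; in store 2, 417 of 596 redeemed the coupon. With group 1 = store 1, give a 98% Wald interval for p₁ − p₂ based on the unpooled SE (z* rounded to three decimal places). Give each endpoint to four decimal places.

(-0.3200, -0.1905)

p̂₁ = 0.44444, p̂₂ = 0.69966, so the observed difference is -0.25522.
Unpooled SE = √(p̂₁(1−p̂₁)/n₁ + p̂₂(1−p̂₂)/n₂) = √(0.000422074 + 0.000352574) = 0.027833.
The 98% critical value is z* = 2.326. Margin = 2.326·0.027833 = 0.06474.
So the interval runs from -0.3200 to -0.1905.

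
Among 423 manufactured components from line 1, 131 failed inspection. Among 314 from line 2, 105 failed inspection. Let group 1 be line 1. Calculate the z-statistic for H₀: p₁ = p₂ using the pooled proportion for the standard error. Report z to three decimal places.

Sample proportions: p̂₁ = 131/423 = 0.30969 and p̂₂ = 105/314 = 0.33439.
Pooling: p̂ = 236/737 = 0.32022.
Pooled SE = √[0.2176781·0.00554878] ≈ 0.034754.
z = (p̂₁ − p̂₂)/SE = (0.30969 − 0.33439)/0.034754 = -0.02470/0.034754 = -0.711.

z = -0.711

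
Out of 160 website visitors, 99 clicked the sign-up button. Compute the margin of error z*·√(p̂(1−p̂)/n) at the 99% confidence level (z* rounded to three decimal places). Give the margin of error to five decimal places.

ME = 0.09891

Sample proportion p̂ = 99/160 = 0.61875.
SE(p̂) = √(0.61875·0.38125/160) = 0.038397.
z* = 2.576 at the 99% level.
ME = 2.576·0.038397 = 0.09891.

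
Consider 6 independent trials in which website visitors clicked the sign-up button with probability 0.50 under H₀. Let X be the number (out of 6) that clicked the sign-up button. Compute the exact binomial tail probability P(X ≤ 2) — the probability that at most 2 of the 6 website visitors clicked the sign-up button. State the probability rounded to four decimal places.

X is binomial with n = 6 and p = 0.50.
P(X ≤ 2) = C(6,0)·0.50^0·0.50^6 + C(6,1)·0.50^1·0.50^5 + C(6,2)·0.50^2·0.50^4.
= 0.015625 + 0.093750 + 0.234375 = 0.3438.

P = 0.3438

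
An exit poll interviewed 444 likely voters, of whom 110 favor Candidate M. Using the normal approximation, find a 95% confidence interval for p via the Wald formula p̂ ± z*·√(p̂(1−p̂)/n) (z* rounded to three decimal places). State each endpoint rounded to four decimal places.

(0.2076, 0.2879)

p̂ = 110/444 = 0.24775.
SE = √(p̂(1−p̂)/n) = √(0.186369/444) = 0.020488.
The 95% critical value is z* = 1.960.
Margin = 1.960·0.020488 = 0.04016.
So the interval runs from 0.2076 to 0.2879.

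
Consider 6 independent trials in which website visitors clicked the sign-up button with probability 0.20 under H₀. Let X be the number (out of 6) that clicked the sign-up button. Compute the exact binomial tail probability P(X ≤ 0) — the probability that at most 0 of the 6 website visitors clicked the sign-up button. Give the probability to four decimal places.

X is binomial with n = 6 and p = 0.20.
P(X ≤ 0) = C(6,0)·0.20^0·0.80^6.
= 0.262144 = 0.2621.

P = 0.2621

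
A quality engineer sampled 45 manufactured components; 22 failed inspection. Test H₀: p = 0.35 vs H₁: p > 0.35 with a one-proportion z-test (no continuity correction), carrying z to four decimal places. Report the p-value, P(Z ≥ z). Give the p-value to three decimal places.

p-value = 0.025

The sample proportion is 22/45 = 0.48889.
Under H₀, SE = √(p₀(1−p₀)/n) = √(0.35·0.65/45) = √0.005055556 = 0.071102.
Test statistic (full precision, shown to 4 dp): z = (22/45 − 0.35)/SE₀ ≈ 1.9534.
p-value = P(Z ≥ z) with z = 1.9534 → 0.025.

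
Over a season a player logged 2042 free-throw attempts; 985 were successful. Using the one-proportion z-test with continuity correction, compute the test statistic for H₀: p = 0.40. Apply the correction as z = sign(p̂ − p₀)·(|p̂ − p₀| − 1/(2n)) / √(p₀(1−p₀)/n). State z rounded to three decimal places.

p̂ = 985/2042 = 0.48237. p̂ − p₀ = 0.082370.
1/(2n) = 0.000245.
Corrected numerator: |0.082370| − 0.000245 = 0.082125.
Under H₀, SE = √(p₀(1−p₀)/n) = √(0.40·0.60/2042) = √0.000117532 = 0.010841.
z = (+)0.082125/0.010841 = 7.575.

z = 7.575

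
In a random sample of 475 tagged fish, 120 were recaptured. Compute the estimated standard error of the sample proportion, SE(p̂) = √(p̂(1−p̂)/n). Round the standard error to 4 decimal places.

SE = 0.0199

The sample proportion is 120/475 = 0.25263.
p̂(1−p̂) = 0.25263·0.74737 = 0.188808.
SE = √(0.188808/475) = √0.000397491 = 0.0199.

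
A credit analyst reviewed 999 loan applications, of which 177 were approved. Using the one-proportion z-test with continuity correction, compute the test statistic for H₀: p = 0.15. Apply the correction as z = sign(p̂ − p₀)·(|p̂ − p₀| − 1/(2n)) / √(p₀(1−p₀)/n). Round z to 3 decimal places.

z = 2.361

Sample proportion p̂ = 177/999 = 0.17718. p̂ − p₀ = 0.027177.
Continuity correction 1/(2n) = 1/1998 = 0.000501.
Corrected numerator: |0.027177| − 0.000501 = 0.026676.
Under H₀, SE = √(p₀(1−p₀)/n) = √(0.15·0.85/999) = √0.000127628 = 0.011297.
z = +0.026676/0.011297 = 2.361.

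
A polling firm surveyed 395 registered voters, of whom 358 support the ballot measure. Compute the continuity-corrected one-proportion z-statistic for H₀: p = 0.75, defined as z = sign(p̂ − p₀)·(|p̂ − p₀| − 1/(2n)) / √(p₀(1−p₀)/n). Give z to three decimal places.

p̂ = 358/395 = 0.90633. p̂ − p₀ = 0.156329.
1/(2n) = 0.001266.
Corrected numerator: |0.156329| − 0.001266 = 0.155063.
Under H₀, SE = √(p₀(1−p₀)/n) = √(0.75·0.25/395) = √0.000474684 = 0.021787.
z = (+)0.155063/0.021787 = 7.117.

z = 7.117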